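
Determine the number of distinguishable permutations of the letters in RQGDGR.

The 6 letters of RQGDGR have repeats: G appearing twice and R appearing twice.
The number of distinct arrangements is 6!/(2!·2!) = 720/4 = 180.

180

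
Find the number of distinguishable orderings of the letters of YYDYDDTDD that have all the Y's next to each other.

Treat the 3 copies of Y as a single block. The multiset to arrange is then {YYY, D, D, D, D, D, T}, 7 items in all.
That gives (7)!/(5!) = 42 arrangements.

42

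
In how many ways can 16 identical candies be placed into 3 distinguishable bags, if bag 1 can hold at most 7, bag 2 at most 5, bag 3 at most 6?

Without the upper bounds there are C(18,2) = 153 ways to split 16 among 3 bags.
Subtract solutions that violate a single cap (substitute x_i' = x_i − (cap_i+1)): x_1 ≥ 8 gives C(10,2) = 45; x_2 ≥ 6 gives C(12,2) = 66; x_3 ≥ 7 gives C(11,2) = 55. Together 166.
Add back pairs where two caps are both exceeded: 6 + 3 + 10 = 19.
By inclusion–exclusion the count is 153 − 166 + 19 = 6.

6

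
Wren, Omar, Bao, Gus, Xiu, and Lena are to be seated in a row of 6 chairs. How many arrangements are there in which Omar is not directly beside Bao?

480

There are 6! = 720 arrangements in all. If Omar and Bao are adjacent, merging them into one block gives 2·(5)! = 240 arrangements.
Complementary counting: 720 − 240 = 480.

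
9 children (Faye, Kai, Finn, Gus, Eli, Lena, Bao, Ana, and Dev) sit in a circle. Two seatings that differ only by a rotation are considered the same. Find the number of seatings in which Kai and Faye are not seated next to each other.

Without the restriction there are (8)! = 40320 seatings.
Those with Kai next to Faye: fuse the pair into one unit and seat 8 units around a circle — 2·(7)! = 10080.
Subtracting, 40320 − 10080 = 30240.

30240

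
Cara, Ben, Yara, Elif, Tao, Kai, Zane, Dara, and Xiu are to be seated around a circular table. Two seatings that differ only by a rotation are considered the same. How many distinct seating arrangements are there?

Fix one person's seat to break rotational symmetry; the remaining 8 people can be arranged in (8)! = 40320 ways.

40320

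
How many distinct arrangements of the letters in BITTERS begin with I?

360

With the first slot taken by I, it remains to arrange the other 6 letters (BTTERS).
Those 6 letters have T appearing twice, giving (6)!/(2!) = 360.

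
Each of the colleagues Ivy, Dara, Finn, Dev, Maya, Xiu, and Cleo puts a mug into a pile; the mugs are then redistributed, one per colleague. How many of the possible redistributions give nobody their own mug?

1854

This is the derangement count D_7: permutations of 7 items with no fixed point.
By inclusion–exclusion this is Σ_{j=0}^{7} (−1)^j C(7,j)·(7−j)!.
Computing: 5040 − 5040 + 2520 − 840 + 210 − 42 + 7 − 1 = 1854.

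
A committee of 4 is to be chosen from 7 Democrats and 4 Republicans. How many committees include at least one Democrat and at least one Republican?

294

With no constraint there are C(11,4) = 330 possible selections.
Subtract selections that omit an entire group: no Democrats → C(4,4) = 1; no Republicans → C(7,4) = 35.
Both groups omitted at once is impossible, so 330 − 36 = 294.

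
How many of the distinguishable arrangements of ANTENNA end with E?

60

With the last slot taken by E, it remains to arrange the other 6 letters (ANTNNA).
Those 6 letters have A appearing twice and N appearing 3 times, giving (6)!/(3!·2!) = 60.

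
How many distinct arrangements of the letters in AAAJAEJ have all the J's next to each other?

30

Treat the 2 copies of J as a single block. The multiset to arrange is then {JJ, A, A, A, A, E}, 6 items in all.
That gives (6)!/(4!) = 30 arrangements.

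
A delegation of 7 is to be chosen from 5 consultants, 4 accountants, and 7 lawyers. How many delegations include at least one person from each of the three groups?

Unrestricted: C(16,7) = 11440 ways to pick any 7 of the 16.
Selections missing a whole group: no consultants → C(11,7) = 330; no accountants → C(12,7) = 792; no lawyers → C(9,7) = 36.
Add back selections omitting two groups (i.e. drawn from a single group): C(5,7) + C(4,7) + C(7,7) = 1.
By inclusion–exclusion: 11440 − 1158 + 1 = 10283.

10283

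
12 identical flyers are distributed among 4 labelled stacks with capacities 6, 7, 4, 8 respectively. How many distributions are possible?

225

Without the upper bounds there are C(15,3) = 455 ways to split 12 among 4 stacks.
Subtract solutions that violate a single cap (substitute x_i' = x_i − (cap_i+1)): x_1 ≥ 7 gives C(8,3) = 56; x_2 ≥ 8 gives C(7,3) = 35; x_3 ≥ 5 gives C(10,3) = 120; x_4 ≥ 9 gives C(6,3) = 20. Together 231.
Add back pairs where two caps are both exceeded: 0 + 1 + 0 + 0 + 0 + 0 = 1.
By inclusion–exclusion the count is 455 − 231 + 1 = 225.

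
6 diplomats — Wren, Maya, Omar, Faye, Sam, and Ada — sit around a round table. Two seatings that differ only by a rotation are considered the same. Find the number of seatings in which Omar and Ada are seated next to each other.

Glue Omar and Ada into a block (2 internal orders). Seating 5 units around a circle gives (4)! arrangements.
So 2 × (4)! = 2 × 24 = 48.

48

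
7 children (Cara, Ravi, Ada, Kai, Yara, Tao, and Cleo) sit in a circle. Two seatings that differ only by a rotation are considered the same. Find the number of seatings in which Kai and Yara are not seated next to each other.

480

Without the restriction there are (6)! = 720 seatings.
Seatings with Kai beside Yara: treat them as a block with 2 internal orders, giving 2 × (5)! = 240.
Subtracting, 720 − 240 = 480.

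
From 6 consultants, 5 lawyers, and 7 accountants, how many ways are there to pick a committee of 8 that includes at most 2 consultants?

Split by how many consultants are chosen (0 through 2).
Sum: C(6,0)·C(12,8) + C(6,1)·C(12,7) + C(6,2)·C(12,6) = 495 + 4752 + 13860 = 19107.

19107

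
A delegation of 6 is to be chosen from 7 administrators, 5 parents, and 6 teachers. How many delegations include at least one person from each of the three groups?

Unrestricted: C(18,6) = 18564 ways to pick any 6 of the 18.
Selections missing a whole group: no administrators → C(11,6) = 462; no parents → C(13,6) = 1716; no teachers → C(12,6) = 924.
Add back selections omitting two groups (i.e. drawn from a single group): C(7,6) + C(5,6) + C(6,6) = 8.
By inclusion–exclusion: 18564 − 3102 + 8 = 15470.

15470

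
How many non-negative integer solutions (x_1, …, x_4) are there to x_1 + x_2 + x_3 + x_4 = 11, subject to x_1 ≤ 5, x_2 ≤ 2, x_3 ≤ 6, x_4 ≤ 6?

Without the upper bounds there are C(14,3) = 364 ways to split 11 among 4 variables.
Subtract solutions that violate a single cap (substitute x_i' = x_i − (cap_i+1)): x_1 ≥ 6 gives C(8,3) = 56; x_2 ≥ 3 gives C(11,3) = 165; x_3 ≥ 7 gives C(7,3) = 35; x_4 ≥ 7 gives C(7,3) = 35. Together 291.
Add back pairs where two caps are both exceeded: 10 + 0 + 0 + 4 + 4 + 0 = 18.
By inclusion–exclusion the count is 364 − 291 + 18 = 91.

91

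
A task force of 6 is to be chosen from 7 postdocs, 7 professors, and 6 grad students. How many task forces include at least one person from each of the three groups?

Unrestricted: C(20,6) = 38760 ways to pick any 6 of the 20.
Subtract selections that omit an entire group: no postdocs → C(13,6) = 1716; no professors → C(13,6) = 1716; no grad students → C(14,6) = 3003.
Add back selections omitting two groups (i.e. drawn from a single group): C(7,6) + C(7,6) + C(6,6) = 15.
By inclusion–exclusion: 38760 − 6435 + 15 = 32340.

32340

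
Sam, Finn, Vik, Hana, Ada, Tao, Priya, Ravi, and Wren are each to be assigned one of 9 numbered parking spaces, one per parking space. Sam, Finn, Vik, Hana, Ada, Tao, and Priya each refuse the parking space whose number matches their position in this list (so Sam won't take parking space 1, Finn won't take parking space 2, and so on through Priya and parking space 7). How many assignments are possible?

Let Aᵢ (for 1 ≤ i ≤ 7) be the placements that put person i in their forbidden parking space. Any j of these fix j positions, leaving (9−j)! ways to fill the rest, and there are C(7,j) ways to pick which j.
By inclusion–exclusion, the number of valid placements is Σ_{j=0}^{7} (−1)^j C(7,j)·(9−j)!.
Computing: 362880 − 282240 + 105840 − 25200 + 4200 − 504 + 42 − 2 = 165016.

165016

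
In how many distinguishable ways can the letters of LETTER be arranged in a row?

LETTER has 6 letters with E appearing twice and T appearing twice.
So there are 6! / (2!·2!) = 180 distinguishable arrangements.

180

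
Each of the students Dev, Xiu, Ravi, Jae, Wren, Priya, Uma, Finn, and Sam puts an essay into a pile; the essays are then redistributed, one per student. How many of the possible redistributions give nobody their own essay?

133496

Let Aᵢ be the assignments in which student i gets their own essay. We want the size of the complement of A₁∪…∪A_9.
By inclusion–exclusion this is Σ_{j=0}^{9} (−1)^j C(9,j)·(9−j)!.
Computing: 362880 − 362880 + 181440 − 60480 + 15120 − 3024 + 504 − 72 + 9 − 1 = 133496.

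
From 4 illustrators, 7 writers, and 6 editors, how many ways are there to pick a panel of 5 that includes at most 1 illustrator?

4147

Split by how many illustrators are chosen (0 through 1).
Sum: C(4,0)·C(13,5) + C(4,1)·C(13,4) = 1287 + 2860 = 4147.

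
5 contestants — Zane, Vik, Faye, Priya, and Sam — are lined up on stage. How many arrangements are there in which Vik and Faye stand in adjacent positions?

48

Treat {Vik, Faye} as a single unit. There are 4 units to order, and the pair itself can be ordered 2 ways.
So the count is 2·(4)! = 48.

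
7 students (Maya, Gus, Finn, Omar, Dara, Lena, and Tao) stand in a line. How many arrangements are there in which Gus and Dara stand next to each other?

Place the 5 others and the Gus-Dara pair as 6 objects in a line; the pair has 2 internal arrangements.
So the count is 2·(6)! = 1440.

1440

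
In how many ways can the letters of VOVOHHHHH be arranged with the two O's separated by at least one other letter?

588

There are 9!/(5!·2!·2!) = 756 arrangements of VOVOHHHHH in total.
Arrangements with the O's together: treat OO as one letter, giving (8)!/(5!·2!) = 168.
Subtracting, 756 − 168 = 588 arrangements keep the O's apart.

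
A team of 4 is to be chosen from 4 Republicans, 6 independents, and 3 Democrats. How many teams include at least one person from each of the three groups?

360

With no constraint there are C(13,4) = 715 possible selections.
Selections missing a whole group: no Republicans → C(9,4) = 126; no independents → C(7,4) = 35; no Democrats → C(10,4) = 210.
Add back selections omitting two groups (i.e. drawn from a single group): C(4,4) + C(6,4) + C(3,4) = 16.
By inclusion–exclusion: 715 − 371 + 16 = 360.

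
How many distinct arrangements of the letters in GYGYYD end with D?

10

With the last slot taken by D, it remains to arrange the other 5 letters (GYGYY).
Those 5 letters have G appearing twice and Y appearing 3 times, giving (5)!/(3!·2!) = 10.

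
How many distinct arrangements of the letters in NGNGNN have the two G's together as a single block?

Treat the 2 copies of G as a single block. The multiset to arrange is then {GG, N, N, N, N}, 5 items in all.
That gives (5)!/(4!) = 5 arrangements.

5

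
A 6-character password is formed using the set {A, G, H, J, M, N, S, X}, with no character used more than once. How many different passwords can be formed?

20160

With no repetition, fill the 6 characters in order: 8 choices, then 7, down to 3.
That product is 8 × 7 × 6 × 5 × 4 × 3 = 20160.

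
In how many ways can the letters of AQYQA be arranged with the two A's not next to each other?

There are 5!/(2!·2!) = 30 arrangements of AQYQA in total.
If the two A's are adjacent, glue them into one block, leaving 4 items to arrange: (4)!/(2!) = 12 ways.
Subtracting, 30 − 12 = 18 arrangements keep the A's apart.

18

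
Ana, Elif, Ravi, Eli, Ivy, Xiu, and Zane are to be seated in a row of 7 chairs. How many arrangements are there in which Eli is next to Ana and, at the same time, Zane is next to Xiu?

Treat {Eli,Ana} as one block (2 orders) and {Zane,Xiu} as another (2 orders).
That leaves 5 units to arrange: 2 × 2 × 5! = 4 × 120 = 480.

480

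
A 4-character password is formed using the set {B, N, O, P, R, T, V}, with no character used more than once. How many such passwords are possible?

Choose and order 4 of the 7 symbols: the first character has 7 options, the next 6, then 5, 4.
That product is 7 × 6 × 5 × 4 = 840.

840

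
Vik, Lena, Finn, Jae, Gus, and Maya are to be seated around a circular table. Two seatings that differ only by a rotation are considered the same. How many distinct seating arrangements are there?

Around a circle, 6 distinct people have 6!/6 = (5)! = 120 rotationally distinct seatings.

120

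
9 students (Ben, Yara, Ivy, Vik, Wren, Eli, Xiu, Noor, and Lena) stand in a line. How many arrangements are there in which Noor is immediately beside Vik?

80640

Treat {Noor, Vik} as a single unit. There are 8 units to order, and the pair itself can be ordered 2 ways.
That gives 2 × 8! = 2 × 40320 = 80640.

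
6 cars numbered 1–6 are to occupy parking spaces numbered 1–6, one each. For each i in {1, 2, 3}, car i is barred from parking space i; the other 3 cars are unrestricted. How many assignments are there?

Let Aᵢ (for i ∈ {1, 2, 3}) be the placements that put car i in its forbidden parking space. Any j of these fix j positions, leaving (6−j)! ways to fill the rest, and there are C(3,j) ways to pick which j.
By inclusion–exclusion, the number of valid placements is Σ_{j=0}^{3} (−1)^j C(3,j)·(6−j)!.
Computing: 720 − 360 + 72 − 6 = 426.

426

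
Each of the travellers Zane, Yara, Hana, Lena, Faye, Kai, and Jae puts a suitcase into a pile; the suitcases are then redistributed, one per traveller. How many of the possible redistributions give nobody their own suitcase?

1854

Let Aᵢ be the assignments in which traveller i gets their own suitcase. We want the size of the complement of A₁∪…∪A_7.
By inclusion–exclusion this is Σ_{j=0}^{7} (−1)^j C(7,j)·(7−j)!.
Computing: 5040 − 5040 + 2520 − 840 + 210 − 42 + 7 − 1 = 1854.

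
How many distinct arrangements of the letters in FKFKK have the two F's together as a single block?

Treat the 2 copies of F as a single block. The multiset to arrange is then {FF, K, K, K}, 4 items in all.
That gives (4)!/(3!) = 4 arrangements.

4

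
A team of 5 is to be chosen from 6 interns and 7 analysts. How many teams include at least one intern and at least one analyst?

Unrestricted: C(13,5) = 1287 ways to pick any 5 of the 13.
Subtract selections that omit an entire group: no interns → C(7,5) = 21; no analysts → C(6,5) = 6.
Both groups omitted at once is impossible, so 1287 − 27 = 1260.

1260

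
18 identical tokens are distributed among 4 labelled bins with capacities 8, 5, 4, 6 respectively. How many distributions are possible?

55

Without the upper bounds there are C(21,3) = 1330 ways to split 18 among 4 bins.
Subtract solutions that violate a single cap (substitute x_i' = x_i − (cap_i+1)): x_1 ≥ 9 gives C(12,3) = 220; x_2 ≥ 6 gives C(15,3) = 455; x_3 ≥ 5 gives C(16,3) = 560; x_4 ≥ 7 gives C(14,3) = 364. Together 1599.
Add back pairs where two caps are both exceeded: 20 + 35 + 10 + 120 + 56 + 84 = 325.
Subtract triples: 0 + 0 + 0 + 1 = 1.
By inclusion–exclusion the count is 1330 − 1599 + 325 − 1 = 55.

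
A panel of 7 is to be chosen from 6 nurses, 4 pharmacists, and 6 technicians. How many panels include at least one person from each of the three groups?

10408

Total 7-person selections from all 16: C(16,7) = 11440.
Subtract selections that omit an entire group: no nurses → C(10,7) = 120; no pharmacists → C(12,7) = 792; no technicians → C(10,7) = 120.
Add back selections omitting two groups (i.e. drawn from a single group): C(6,7) + C(4,7) + C(6,7) = 0.
By inclusion–exclusion: 11440 − 1032 + 0 = 10408.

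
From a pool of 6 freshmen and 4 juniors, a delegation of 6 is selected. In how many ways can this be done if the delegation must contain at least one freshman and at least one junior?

Total 6-person selections from all 10: C(10,6) = 210.
Selections missing a whole group: no freshmen → C(4,6) = 0; no juniors → C(6,6) = 1.
Both groups omitted at once is impossible, so 210 − 1 = 209.

209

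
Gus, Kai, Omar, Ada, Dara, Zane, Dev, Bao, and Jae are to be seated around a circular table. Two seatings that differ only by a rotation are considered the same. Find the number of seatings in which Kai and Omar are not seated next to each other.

All circular seatings of 9 people number (8)! = 40320.
Seatings with Kai beside Omar: treat them as a block with 2 internal orders, giving 2 × (7)! = 10080.
Subtracting, 40320 − 10080 = 30240.

30240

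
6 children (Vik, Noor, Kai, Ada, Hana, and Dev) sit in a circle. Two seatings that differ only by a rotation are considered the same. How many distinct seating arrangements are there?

120

Fix one person's seat to break rotational symmetry; the remaining 5 people can be arranged in (5)! = 120 ways.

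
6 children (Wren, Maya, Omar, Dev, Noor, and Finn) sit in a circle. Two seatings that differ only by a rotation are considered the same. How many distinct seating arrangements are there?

Seat Wren anywhere (absorbing the rotational symmetry), then permute the other 5: (5)! = 120.

120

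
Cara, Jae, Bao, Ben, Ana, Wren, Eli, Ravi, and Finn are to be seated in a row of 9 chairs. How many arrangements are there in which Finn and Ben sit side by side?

80640

Glue Finn and Ben into one block (2 internal orders), leaving 8 units to arrange in a row.
That gives 2 × 8! = 2 × 40320 = 80640.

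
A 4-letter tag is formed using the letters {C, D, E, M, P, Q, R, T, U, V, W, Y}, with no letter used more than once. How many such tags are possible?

11880

With no repetition, fill the 4 letters in order: 12 choices, then 11, down to 9.
12 × 11 × 10 × 9 = 11880.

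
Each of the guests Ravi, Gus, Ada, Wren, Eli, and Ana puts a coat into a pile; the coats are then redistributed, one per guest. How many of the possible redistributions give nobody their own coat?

265

This is the derangement count D_6: permutations of 6 items with no fixed point.
By inclusion–exclusion this is Σ_{j=0}^{6} (−1)^j C(6,j)·(6−j)!.
Computing: 720 − 720 + 360 − 120 + 30 − 6 + 1 = 265.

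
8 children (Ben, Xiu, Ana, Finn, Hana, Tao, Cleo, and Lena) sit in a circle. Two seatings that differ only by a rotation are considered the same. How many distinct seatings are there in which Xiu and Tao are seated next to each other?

Glue Xiu and Tao into a block (2 internal orders). Seating 7 units around a circle gives (6)! arrangements.
So 2 × (6)! = 2 × 720 = 1440.

1440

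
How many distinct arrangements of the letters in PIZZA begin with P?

With the first slot taken by P, it remains to arrange the other 4 letters (IZZA).
Those 4 letters have Z appearing twice, giving (4)!/(2!) = 12.

12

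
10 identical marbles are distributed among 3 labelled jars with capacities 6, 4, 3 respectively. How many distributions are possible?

10

By stars and bars, unrestricted non-negative solutions to x_1+…+x_3 = 10 number C(10+2,2) = 66.
Subtract solutions that violate a single cap (substitute x_i' = x_i − (cap_i+1)): x_1 ≥ 7 gives C(5,2) = 10; x_2 ≥ 5 gives C(7,2) = 21; x_3 ≥ 4 gives C(8,2) = 28. Together 59.
Add back pairs where two caps are both exceeded: 0 + 0 + 3 = 3.
By inclusion–exclusion the count is 66 − 59 + 3 = 10.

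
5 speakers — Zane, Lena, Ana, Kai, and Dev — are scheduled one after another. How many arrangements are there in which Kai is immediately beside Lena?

Treat {Kai, Lena} as a single unit. There are 4 units to order, and the pair itself can be ordered 2 ways.
That gives 2 × 4! = 2 × 24 = 48.

48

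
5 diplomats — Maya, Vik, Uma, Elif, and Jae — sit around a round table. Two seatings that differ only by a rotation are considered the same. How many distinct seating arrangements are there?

24

Around a circle, 5 distinct people have 5!/5 = (4)! = 24 rotationally distinct seatings.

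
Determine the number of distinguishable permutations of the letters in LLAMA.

The 5 letters of LLAMA have repeats: A appearing twice and L appearing twice.
The number of distinct arrangements is 5!/(2!·2!) = 120/4 = 30.

30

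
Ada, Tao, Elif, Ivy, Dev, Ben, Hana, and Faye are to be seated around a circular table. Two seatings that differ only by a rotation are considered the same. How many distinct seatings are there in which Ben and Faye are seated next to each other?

1440

Glue Ben and Faye into a block (2 internal orders). Seating 7 units around a circle gives (6)! arrangements.
So 2 × (6)! = 2 × 720 = 1440.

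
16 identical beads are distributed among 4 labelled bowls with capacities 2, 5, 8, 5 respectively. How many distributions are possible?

31

Ignoring the caps, the number of non-negative solutions to x_1+…+x_4 = 16 is C(19,3) = 969.
Subtract solutions that violate a single cap (substitute x_i' = x_i − (cap_i+1)): x_1 ≥ 3 gives C(16,3) = 560; x_2 ≥ 6 gives C(13,3) = 286; x_3 ≥ 9 gives C(10,3) = 120; x_4 ≥ 6 gives C(13,3) = 286. Together 1252.
Add back pairs where two caps are both exceeded: 120 + 35 + 120 + 4 + 35 + 4 = 318.
Subtract triples: 0 + 4 + 0 + 0 = 4.
By inclusion–exclusion the count is 969 − 1252 + 318 − 4 = 31.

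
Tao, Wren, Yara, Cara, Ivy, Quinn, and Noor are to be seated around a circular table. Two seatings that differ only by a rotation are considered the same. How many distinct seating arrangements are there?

720

Around a circle, 7 distinct people have 7!/7 = (6)! = 720 rotationally distinct seatings.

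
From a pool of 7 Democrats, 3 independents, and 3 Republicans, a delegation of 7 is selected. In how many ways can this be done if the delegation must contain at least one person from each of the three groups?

1477

Total 7-person selections from all 13: C(13,7) = 1716.
Selections missing a whole group: no Democrats → C(6,7) = 0; no independents → C(10,7) = 120; no Republicans → C(10,7) = 120.
Add back selections omitting two groups (i.e. drawn from a single group): C(7,7) + C(3,7) + C(3,7) = 1.
By inclusion–exclusion: 1716 − 240 + 1 = 1477.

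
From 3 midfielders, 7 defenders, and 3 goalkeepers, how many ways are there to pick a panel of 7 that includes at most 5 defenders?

Split by how many defenders are chosen (0 through 5).
Sum: C(7,0)·C(6,7) + C(7,1)·C(6,6) + C(7,2)·C(6,5) + C(7,3)·C(6,4) + C(7,4)·C(6,3) + C(7,5)·C(6,2) = 0 + 7 + 126 + 525 + 700 + 315 = 1673.

1673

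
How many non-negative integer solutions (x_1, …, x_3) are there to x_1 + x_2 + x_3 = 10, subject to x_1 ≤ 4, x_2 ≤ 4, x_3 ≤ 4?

Ignoring the caps, the number of non-negative solutions to x_1+…+x_3 = 10 is C(12,2) = 66.
Subtract solutions that violate a single cap (substitute x_i' = x_i − (cap_i+1)): x_1 ≥ 5 gives C(7,2) = 21; x_2 ≥ 5 gives C(7,2) = 21; x_3 ≥ 5 gives C(7,2) = 21. Together 63.
Add back pairs where two caps are both exceeded: 1 + 1 + 1 = 3.
By inclusion–exclusion the count is 66 − 63 + 3 = 6.

6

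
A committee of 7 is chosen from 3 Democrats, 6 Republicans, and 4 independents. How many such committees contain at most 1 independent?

Split by how many independents are chosen (0 through 1).
Sum: C(4,0)·C(9,7) + C(4,1)·C(9,6) = 36 + 336 = 372.

372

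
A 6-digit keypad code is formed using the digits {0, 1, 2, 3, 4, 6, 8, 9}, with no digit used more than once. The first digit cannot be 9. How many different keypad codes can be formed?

The first digit has 8−1 = 7 choices (anything except 9).
The remaining 5 digits are filled from the other 7 symbols without repetition: 7 × 6 × 5 × 4 × 3 = 2520.
Total: 7 × 2520 = 17640.

17640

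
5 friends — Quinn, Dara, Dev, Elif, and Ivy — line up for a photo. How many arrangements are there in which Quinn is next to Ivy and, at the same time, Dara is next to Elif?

Treat {Quinn,Ivy} as one block (2 orders) and {Dara,Elif} as another (2 orders).
That leaves 3 units to arrange: 2 × 2 × 3! = 4 × 6 = 24.

24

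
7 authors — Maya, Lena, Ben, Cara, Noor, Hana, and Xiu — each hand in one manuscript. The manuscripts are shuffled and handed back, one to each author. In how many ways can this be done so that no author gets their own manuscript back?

1854

This is the derangement count D_7: permutations of 7 items with no fixed point.
By inclusion–exclusion this is Σ_{j=0}^{7} (−1)^j C(7,j)·(7−j)!.
Computing: 5040 − 5040 + 2520 − 840 + 210 − 42 + 7 − 1 = 1854.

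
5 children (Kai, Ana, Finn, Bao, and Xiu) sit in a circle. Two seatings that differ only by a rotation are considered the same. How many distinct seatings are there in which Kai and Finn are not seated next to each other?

12

Without the restriction there are (4)! = 24 seatings.
Those with Kai next to Finn: fuse the pair into one unit and seat 4 units around a circle — 2·(3)! = 12.
Subtracting, 24 − 12 = 12.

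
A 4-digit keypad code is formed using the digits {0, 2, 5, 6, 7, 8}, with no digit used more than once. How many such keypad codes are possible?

360

This is a permutation of 4 out of 6: P(6,4) = 6!/2!.
That product is 6 × 5 × 4 × 3 = 360.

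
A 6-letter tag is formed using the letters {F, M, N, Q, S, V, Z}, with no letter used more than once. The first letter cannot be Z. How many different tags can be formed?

The first letter has 7−1 = 6 choices (anything except Z).
The remaining 5 letters are filled from the other 6 symbols without repetition: 6 × 5 × 4 × 3 × 2 = 720.
Total: 6 × 720 = 4320.

4320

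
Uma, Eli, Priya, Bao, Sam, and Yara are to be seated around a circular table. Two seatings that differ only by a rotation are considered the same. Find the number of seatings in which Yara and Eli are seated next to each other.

Treat {Yara, Eli} as one unit (2 internal orders) and seat the resulting 5 units around the table: (4)! circular arrangements.
So 2 × (4)! = 2 × 24 = 48.

48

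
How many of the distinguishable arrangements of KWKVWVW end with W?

90

Fix W in the last position and arrange the remaining 6 letters.
Those 6 letters have K appearing twice, V appearing twice, and W appearing twice, giving (6)!/(2!·2!·2!) = 90.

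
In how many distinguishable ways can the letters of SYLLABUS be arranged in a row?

10080

The 8 letters of SYLLABUS have repeats: L appearing twice and S appearing twice.
The number of distinct arrangements is 8!/(2!·2!) = 40320/4 = 10080.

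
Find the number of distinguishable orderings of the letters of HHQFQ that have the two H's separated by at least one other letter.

There are 5!/(2!·2!) = 30 arrangements of HHQFQ in total.
If the two H's are adjacent, glue them into one block, leaving 4 items to arrange: (4)!/(2!) = 12 ways.
Subtracting, 30 − 12 = 18 arrangements keep the H's apart.

18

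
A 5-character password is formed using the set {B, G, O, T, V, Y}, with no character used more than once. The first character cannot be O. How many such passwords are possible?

600

The first character has 6−1 = 5 choices (anything except O).
The remaining 4 characters are filled from the other 5 symbols without repetition: 5 × 4 × 3 × 2 = 120.
Total: 5 × 120 = 600.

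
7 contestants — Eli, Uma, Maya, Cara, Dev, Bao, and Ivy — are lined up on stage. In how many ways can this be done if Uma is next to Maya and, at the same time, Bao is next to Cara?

480

Treat {Uma,Maya} as one block (2 orders) and {Bao,Cara} as another (2 orders).
That leaves 5 units to arrange: 2 × 2 × 5! = 4 × 120 = 480.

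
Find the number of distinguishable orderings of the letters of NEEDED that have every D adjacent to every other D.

20

Treat the 2 copies of D as a single block. The multiset to arrange is then {DD, E, E, E, N}, 5 items in all.
That gives (5)!/(3!) = 20 arrangements.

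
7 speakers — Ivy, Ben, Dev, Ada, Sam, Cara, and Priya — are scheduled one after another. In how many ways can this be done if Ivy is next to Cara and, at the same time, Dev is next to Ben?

Treat {Ivy,Cara} as one block (2 orders) and {Dev,Ben} as another (2 orders).
That leaves 5 units to arrange: 2 × 2 × 5! = 4 × 120 = 480.

480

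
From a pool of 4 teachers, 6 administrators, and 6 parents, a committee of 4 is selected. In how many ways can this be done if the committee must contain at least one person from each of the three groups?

936

Unrestricted: C(16,4) = 1820 ways to pick any 4 of the 16.
Subtract selections that omit an entire group: no teachers → C(12,4) = 495; no administrators → C(10,4) = 210; no parents → C(10,4) = 210.
Add back selections omitting two groups (i.e. drawn from a single group): C(4,4) + C(6,4) + C(6,4) = 31.
By inclusion–exclusion: 1820 − 915 + 31 = 936.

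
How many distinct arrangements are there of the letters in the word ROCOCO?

Letter multiplicities in ROCOCO: C×2, O×3, R×1.
Dividing 6! = 720 by 3!·2! = 12 for the repeated letters gives 60.

60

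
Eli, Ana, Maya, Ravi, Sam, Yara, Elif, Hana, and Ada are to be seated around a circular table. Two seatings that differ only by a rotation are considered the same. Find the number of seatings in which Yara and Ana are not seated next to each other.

30240

All circular seatings of 9 people number (8)! = 40320.
Seatings with Yara beside Ana: treat them as a block with 2 internal orders, giving 2 × (7)! = 10080.
Subtracting, 40320 − 10080 = 30240.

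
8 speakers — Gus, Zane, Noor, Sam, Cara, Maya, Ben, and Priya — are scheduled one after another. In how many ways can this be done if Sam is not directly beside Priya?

30240

There are 8! = 40320 arrangements in all. If Sam and Priya are adjacent, merging them into one block gives 2·(7)! = 10080 arrangements.
So 40320 − 10080 = 30240 arrangements keep them apart.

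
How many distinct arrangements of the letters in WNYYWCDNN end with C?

1680

Fix C in the last position and arrange the remaining 8 letters.
Those 8 letters have N appearing 3 times, W appearing twice, and Y appearing twice, giving (8)!/(3!·2!·2!) = 1680.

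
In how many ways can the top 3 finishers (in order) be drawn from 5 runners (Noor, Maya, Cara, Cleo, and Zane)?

60

There are 5 choices for 1st place, 4 for 2nd, and 3 for 3rd.
That gives 5 × 4 × 3 = 60.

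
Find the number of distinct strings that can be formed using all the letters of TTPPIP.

The 6 letters of TTPPIP have repeats: P appearing 3 times and T appearing twice.
Dividing 6! = 720 by 3!·2! = 12 for the repeated letters gives 60.

60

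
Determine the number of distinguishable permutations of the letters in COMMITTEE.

45360

COMMITTEE has 9 letters with E appearing twice, M appearing twice, and T appearing twice.
So there are 9! / (2!·2!·2!) = 45360 distinguishable arrangements.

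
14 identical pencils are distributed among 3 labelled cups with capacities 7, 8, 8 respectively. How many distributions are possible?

By stars and bars, unrestricted non-negative solutions to x_1+…+x_3 = 14 number C(14+2,2) = 120.
Subtract solutions that violate a single cap (substitute x_i' = x_i − (cap_i+1)): x_1 ≥ 8 gives C(8,2) = 28; x_2 ≥ 9 gives C(7,2) = 21; x_3 ≥ 9 gives C(7,2) = 21. Together 70.
No two caps can be exceeded simultaneously, so the pair terms are all 0.
By inclusion–exclusion the count is 120 − 70 + 0 = 50.

50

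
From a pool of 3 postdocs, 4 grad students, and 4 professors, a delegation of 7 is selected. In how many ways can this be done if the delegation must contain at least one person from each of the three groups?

Unrestricted: C(11,7) = 330 ways to pick any 7 of the 11.
Subtract selections that omit an entire group: no postdocs → C(8,7) = 8; no grad students → C(7,7) = 1; no professors → C(7,7) = 1.
Add back selections omitting two groups (i.e. drawn from a single group): C(3,7) + C(4,7) + C(4,7) = 0.
By inclusion–exclusion: 330 − 10 + 0 = 320.

320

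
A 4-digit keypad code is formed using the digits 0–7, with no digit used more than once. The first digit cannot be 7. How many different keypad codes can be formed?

The first digit has 8−1 = 7 choices (anything except 7).
The remaining 3 digits are filled from the other 7 symbols without repetition: 7 × 6 × 5 = 210.
Total: 7 × 210 = 1470.

1470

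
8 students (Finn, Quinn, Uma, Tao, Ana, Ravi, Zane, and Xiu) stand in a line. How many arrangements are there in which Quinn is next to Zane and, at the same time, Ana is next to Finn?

2880

Treat {Quinn,Zane} as one block (2 orders) and {Ana,Finn} as another (2 orders).
That leaves 6 units to arrange: 2 × 2 × 6! = 4 × 720 = 2880.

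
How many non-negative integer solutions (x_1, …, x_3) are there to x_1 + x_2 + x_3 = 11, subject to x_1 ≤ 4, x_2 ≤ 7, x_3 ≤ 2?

6

By stars and bars, unrestricted non-negative solutions to x_1+…+x_3 = 11 number C(11+2,2) = 78.
Subtract solutions that violate a single cap (substitute x_i' = x_i − (cap_i+1)): x_1 ≥ 5 gives C(8,2) = 28; x_2 ≥ 8 gives C(5,2) = 10; x_3 ≥ 3 gives C(10,2) = 45. Together 83.
Add back pairs where two caps are both exceeded: 0 + 10 + 1 = 11.
By inclusion–exclusion the count is 78 − 83 + 11 = 6.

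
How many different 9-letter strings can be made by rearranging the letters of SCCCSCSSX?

630

Letter multiplicities in SCCCSCSSX: C×4, S×4, X×1.
So there are 9! / (4!·4!) = 630 distinguishable arrangements.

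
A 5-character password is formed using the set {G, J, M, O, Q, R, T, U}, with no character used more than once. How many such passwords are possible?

6720

With no repetition, fill the 5 characters in order: 8 choices, then 7, down to 4.
That product is 8 × 7 × 6 × 5 × 4 = 6720.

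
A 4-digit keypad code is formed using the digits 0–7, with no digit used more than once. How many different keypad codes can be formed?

1680

With no repetition, fill the 4 digits in order: 8 choices, then 7, down to 5.
8 × 7 × 6 × 5 = 1680.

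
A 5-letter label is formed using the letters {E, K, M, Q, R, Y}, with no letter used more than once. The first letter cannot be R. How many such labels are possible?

600

The first letter has 6−1 = 5 choices (anything except R).
The remaining 4 letters are filled from the other 5 symbols without repetition: 5 × 4 × 3 × 2 = 120.
Total: 5 × 120 = 600.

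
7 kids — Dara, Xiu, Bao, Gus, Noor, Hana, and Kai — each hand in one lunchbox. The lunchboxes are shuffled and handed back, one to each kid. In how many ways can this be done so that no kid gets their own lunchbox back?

1854

Let Aᵢ be the assignments in which kid i gets their own lunchbox. We want the size of the complement of A₁∪…∪A_7.
By inclusion–exclusion this is Σ_{j=0}^{7} (−1)^j C(7,j)·(7−j)!.
Computing: 5040 − 5040 + 2520 − 840 + 210 − 42 + 7 − 1 = 1854.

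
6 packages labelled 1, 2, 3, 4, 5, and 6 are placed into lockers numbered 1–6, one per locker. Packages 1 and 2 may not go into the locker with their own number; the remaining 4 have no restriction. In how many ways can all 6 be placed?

Let Aᵢ (for i ∈ {1, 2}) be the placements that put package i in its forbidden locker. Any j of these fix j positions, leaving (6−j)! ways to fill the rest, and there are C(2,j) ways to pick which j.
By inclusion–exclusion, the number of valid placements is Σ_{j=0}^{2} (−1)^j C(2,j)·(6−j)!.
Computing: 720 − 240 + 24 = 504.

504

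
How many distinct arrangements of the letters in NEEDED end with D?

20

With the last slot taken by D, it remains to arrange the other 5 letters (NEEED).
Those 5 letters have E appearing 3 times, giving (5)!/(3!) = 20.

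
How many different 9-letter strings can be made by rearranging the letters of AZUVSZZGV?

30240

Letter multiplicities in AZUVSZZGV: A×1, G×1, S×1, U×1, V×2, Z×3.
The number of distinct arrangements is 9!/(3!·2!) = 362880/12 = 30240.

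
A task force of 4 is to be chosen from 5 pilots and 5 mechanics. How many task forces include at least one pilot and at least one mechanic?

200

With no constraint there are C(10,4) = 210 possible selections.
Subtract selections that omit an entire group: no pilots → C(5,4) = 5; no mechanics → C(5,4) = 5.
Both groups omitted at once is impossible, so 210 − 10 = 200.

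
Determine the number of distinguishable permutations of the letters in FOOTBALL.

FOOTBALL has 8 letters with L appearing twice and O appearing twice.
The number of distinct arrangements is 8!/(2!·2!) = 40320/4 = 10080.

10080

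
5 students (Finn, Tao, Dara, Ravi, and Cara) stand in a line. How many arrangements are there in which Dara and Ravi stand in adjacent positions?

48

Glue Dara and Ravi into one block (2 internal orders), leaving 4 units to arrange in a row.
So the count is 2·(4)! = 48.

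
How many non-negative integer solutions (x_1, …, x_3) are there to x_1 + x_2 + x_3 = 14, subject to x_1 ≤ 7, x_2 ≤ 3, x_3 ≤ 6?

6

Without the upper bounds there are C(16,2) = 120 ways to split 14 among 3 variables.
Subtract solutions that violate a single cap (substitute x_i' = x_i − (cap_i+1)): x_1 ≥ 8 gives C(8,2) = 28; x_2 ≥ 4 gives C(12,2) = 66; x_3 ≥ 7 gives C(9,2) = 36. Together 130.
Add back pairs where two caps are both exceeded: 6 + 0 + 10 = 16.
By inclusion–exclusion the count is 120 − 130 + 16 = 6.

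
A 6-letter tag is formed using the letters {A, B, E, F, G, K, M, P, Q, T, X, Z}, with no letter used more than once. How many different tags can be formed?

665280

This is a permutation of 6 out of 12: P(12,6) = 12!/6!.
12 × 11 × 10 × 9 × 8 × 7 = 665280.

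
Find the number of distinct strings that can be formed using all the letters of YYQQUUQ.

Letter multiplicities in YYQQUUQ: Q×3, U×2, Y×2.
The number of distinct arrangements is 7!/(3!·2!·2!) = 5040/24 = 210.

210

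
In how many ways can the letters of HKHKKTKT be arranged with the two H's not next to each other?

There are 8!/(4!·2!·2!) = 420 arrangements of HKHKKTKT in total.
Arrangements with the H's together: treat HH as one letter, giving (7)!/(4!·2!) = 105.
Subtracting, 420 − 105 = 315 arrangements keep the H's apart.

315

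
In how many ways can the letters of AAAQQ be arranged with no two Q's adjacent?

6

There are 5!/(3!·2!) = 10 arrangements of AAAQQ in total.
Arrangements with the Q's together: treat QQ as one letter, giving (4)!/(3!) = 4.
Hence 10 − 4 = 6.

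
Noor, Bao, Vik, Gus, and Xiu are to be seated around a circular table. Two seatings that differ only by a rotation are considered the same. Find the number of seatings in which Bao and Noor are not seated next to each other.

All circular seatings of 5 people number (4)! = 24.
Seatings with Bao beside Noor: treat them as a block with 2 internal orders, giving 2 × (3)! = 12.
Subtracting, 24 − 12 = 12.

12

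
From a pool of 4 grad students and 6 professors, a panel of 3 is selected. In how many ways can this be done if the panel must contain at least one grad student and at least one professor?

Unrestricted: C(10,3) = 120 ways to pick any 3 of the 10.
Selections missing a whole group: no grad students → C(6,3) = 20; no professors → C(4,3) = 4.
Both groups omitted at once is impossible, so 120 − 24 = 96.

96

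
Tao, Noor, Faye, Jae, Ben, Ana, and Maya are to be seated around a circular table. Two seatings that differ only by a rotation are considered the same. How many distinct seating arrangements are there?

Around a circle, 7 distinct people have 7!/7 = (6)! = 720 rotationally distinct seatings.

720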